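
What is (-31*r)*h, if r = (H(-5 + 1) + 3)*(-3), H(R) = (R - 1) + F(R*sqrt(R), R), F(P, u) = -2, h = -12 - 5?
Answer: 6324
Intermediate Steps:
h = -17
H(R) = -3 + R (H(R) = (R - 1) - 2 = (-1 + R) - 2 = -3 + R)
r = 12 (r = ((-3 + (-5 + 1)) + 3)*(-3) = ((-3 - 4) + 3)*(-3) = (-7 + 3)*(-3) = -4*(-3) = 12)
(-31*r)*h = -31*12*(-17) = -372*(-17) = 6324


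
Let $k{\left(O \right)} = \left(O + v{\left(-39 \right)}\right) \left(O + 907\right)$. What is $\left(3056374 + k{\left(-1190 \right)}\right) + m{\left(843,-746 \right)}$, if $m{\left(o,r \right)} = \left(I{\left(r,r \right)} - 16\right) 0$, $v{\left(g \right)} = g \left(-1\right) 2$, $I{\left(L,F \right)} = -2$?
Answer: $3371070$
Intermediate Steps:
$v{\left(g \right)} = - 2 g$ ($v{\left(g \right)} = - g 2 = - 2 g$)
$m{\left(o,r \right)} = 0$ ($m{\left(o,r \right)} = \left(-2 - 16\right) 0 = \left(-18\right) 0 = 0$)
$k{\left(O \right)} = \left(78 + O\right) \left(907 + O\right)$ ($k{\left(O \right)} = \left(O - -78\right) \left(O + 907\right) = \left(O + 78\right) \left(907 + O\right) = \left(78 + O\right) \left(907 + O\right)$)
$\left(3056374 + k{\left(-1190 \right)}\right) + m{\left(843,-746 \right)} = \left(3056374 + \left(70746 + \left(-1190\right)^{2} + 985 \left(-1190\right)\right)\right) + 0 = \left(3056374 + \left(70746 + 1416100 - 1172150\right)\right) + 0 = \left(3056374 + 314696\right) + 0 = 3371070 + 0 = 3371070$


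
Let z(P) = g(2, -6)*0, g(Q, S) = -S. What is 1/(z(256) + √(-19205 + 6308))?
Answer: -I*√1433/4299 ≈ -0.0088055*I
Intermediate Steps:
z(P) = 0 (z(P) = -1*(-6)*0 = 6*0 = 0)
1/(z(256) + √(-19205 + 6308)) = 1/(0 + √(-19205 + 6308)) = 1/(0 + √(-12897)) = 1/(0 + 3*I*√1433) = 1/(3*I*√1433) = -I*√1433/4299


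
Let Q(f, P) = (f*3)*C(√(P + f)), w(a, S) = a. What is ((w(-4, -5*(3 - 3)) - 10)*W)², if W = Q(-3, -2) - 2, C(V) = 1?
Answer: 23716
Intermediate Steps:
Q(f, P) = 3*f (Q(f, P) = (f*3)*1 = (3*f)*1 = 3*f)
W = -11 (W = 3*(-3) - 2 = -9 - 2 = -11)
((w(-4, -5*(3 - 3)) - 10)*W)² = ((-4 - 10)*(-11))² = (-14*(-11))² = 154² = 23716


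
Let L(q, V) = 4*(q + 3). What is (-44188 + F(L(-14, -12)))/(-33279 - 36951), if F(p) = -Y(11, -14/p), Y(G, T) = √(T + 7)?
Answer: 22094/35115 + √3542/1545060 ≈ 0.62923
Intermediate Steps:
Y(G, T) = √(7 + T)
L(q, V) = 12 + 4*q (L(q, V) = 4*(3 + q) = 12 + 4*q)
F(p) = -√(7 - 14/p)
(-44188 + F(L(-14, -12)))/(-33279 - 36951) = (-44188 - √7*√((-2 + (12 + 4*(-14)))/(12 + 4*(-14))))/(-33279 - 36951) = (-44188 - √7*√((-2 + (12 - 56))/(12 - 56)))/(-70230) = (-44188 - √7*√((-2 - 44)/(-44)))*(-1/70230) = (-44188 - √7*√(-1/44*(-46)))*(-1/70230) = (-44188 - √7*√(23/22))*(-1/70230) = (-44188 - √7*√506/22)*(-1/70230) = (-44188 - √3542/22)*(-1/70230) = 22094/35115 + √3542/1545060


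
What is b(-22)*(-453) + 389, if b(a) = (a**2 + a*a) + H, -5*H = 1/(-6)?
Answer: -4381301/10 ≈ -4.3813e+5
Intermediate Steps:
H = 1/30 (H = -1/5/(-6) = -1/5*(-1/6) = 1/30 ≈ 0.033333)
b(a) = 1/30 + 2*a**2 (b(a) = (a**2 + a*a) + 1/30 = (a**2 + a**2) + 1/30 = 2*a**2 + 1/30 = 1/30 + 2*a**2)
b(-22)*(-453) + 389 = (1/30 + 2*(-22)**2)*(-453) + 389 = (1/30 + 2*484)*(-453) + 389 = (1/30 + 968)*(-453) + 389 = (29041/30)*(-453) + 389 = -4385191/10 + 389 = -4381301/10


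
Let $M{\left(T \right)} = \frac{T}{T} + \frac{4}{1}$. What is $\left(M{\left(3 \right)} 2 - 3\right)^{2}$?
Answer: $49$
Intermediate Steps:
$M{\left(T \right)} = 5$ ($M{\left(T \right)} = 1 + 4 \cdot 1 = 1 + 4 = 5$)
$\left(M{\left(3 \right)} 2 - 3\right)^{2} = \left(5 \cdot 2 - 3\right)^{2} = \left(10 - 3\right)^{2} = 7^{2} = 49$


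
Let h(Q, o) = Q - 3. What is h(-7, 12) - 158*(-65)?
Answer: 10260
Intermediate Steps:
h(Q, o) = -3 + Q
h(-7, 12) - 158*(-65) = (-3 - 7) - 158*(-65) = -10 + 10270 = 10260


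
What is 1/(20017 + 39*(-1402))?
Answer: -1/34661 ≈ -2.8851e-5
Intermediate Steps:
1/(20017 + 39*(-1402)) = 1/(20017 - 54678) = 1/(-34661) = -1/34661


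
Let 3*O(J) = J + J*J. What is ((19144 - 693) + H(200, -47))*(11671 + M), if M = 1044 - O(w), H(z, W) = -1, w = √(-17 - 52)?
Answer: 235016100 - 6150*I*√69 ≈ 2.3502e+8 - 51086.0*I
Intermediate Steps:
w = I*√69 (w = √(-69) = I*√69 ≈ 8.3066*I)
O(J) = J/3 + J²/3 (O(J) = (J + J*J)/3 = (J + J²)/3 = J/3 + J²/3)
M = 1044 - I*√69*(1 + I*√69)/3 ≈ 1067.0 - 2.7689*I
((19144 - 693) + H(200, -47))*(11671 + M) = ((19144 - 693) - 1)*(11671 + (1067 - I*√69/3)) = (18451 - 1)*(12738 - I*√69/3) = 18450*(12738 - I*√69/3) = 235016100 - 6150*I*√69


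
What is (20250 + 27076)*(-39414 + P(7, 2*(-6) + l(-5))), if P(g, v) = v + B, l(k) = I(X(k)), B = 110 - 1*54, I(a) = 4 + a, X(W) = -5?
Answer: -1863271946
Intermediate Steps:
B = 56 (B = 110 - 54 = 56)
l(k) = -1 (l(k) = 4 - 5 = -1)
P(g, v) = 56 + v (P(g, v) = v + 56 = 56 + v)
(20250 + 27076)*(-39414 + P(7, 2*(-6) + l(-5))) = (20250 + 27076)*(-39414 + (56 + (2*(-6) - 1))) = 47326*(-39414 + (56 + (-12 - 1))) = 47326*(-39414 + (56 - 13)) = 47326*(-39414 + 43) = 47326*(-39371) = -1863271946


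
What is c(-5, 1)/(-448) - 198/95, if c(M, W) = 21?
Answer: -12957/6080 ≈ -2.1311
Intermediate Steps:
c(-5, 1)/(-448) - 198/95 = 21/(-448) - 198/95 = 21*(-1/448) - 198*1/95 = -3/64 - 198/95 = -12957/6080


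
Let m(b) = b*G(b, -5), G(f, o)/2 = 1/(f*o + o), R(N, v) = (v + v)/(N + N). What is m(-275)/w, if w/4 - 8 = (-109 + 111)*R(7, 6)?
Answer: -385/37264 ≈ -0.010332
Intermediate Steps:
R(N, v) = v/N (R(N, v) = (2*v)/((2*N)) = (2*v)*(1/(2*N)) = v/N)
G(f, o) = 2/(o + f*o) (G(f, o) = 2/(f*o + o) = 2/(o + f*o))
m(b) = -2*b/(5*(1 + b)) (m(b) = b*(2/(-5*(1 + b))) = b*(2*(-⅕)/(1 + b)) = b*(-2/(5*(1 + b))) = -2*b/(5*(1 + b)))
w = 272/7 (w = 32 + 4*((-109 + 111)*(6/7)) = 32 + 4*(2*(6*(⅐))) = 32 + 4*(2*(6/7)) = 32 + 4*(12/7) = 32 + 48/7 = 272/7 ≈ 38.857)
m(-275)/w = (-2*(-275)/(5 + 5*(-275)))/(272/7) = -2*(-275)/(5 - 1375)*(7/272) = -2*(-275)/(-1370)*(7/272) = -2*(-275)*(-1/1370)*(7/272) = -55/137*7/272 = -385/37264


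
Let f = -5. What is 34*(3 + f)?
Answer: -68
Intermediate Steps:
34*(3 + f) = 34*(3 - 5) = 34*(-2) = -68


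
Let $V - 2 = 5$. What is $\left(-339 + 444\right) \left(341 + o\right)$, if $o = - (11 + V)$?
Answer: $33915$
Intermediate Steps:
$V = 7$ ($V = 2 + 5 = 7$)
$o = -18$ ($o = - (11 + 7) = \left(-1\right) 18 = -18$)
$\left(-339 + 444\right) \left(341 + o\right) = \left(-339 + 444\right) \left(341 - 18\right) = 105 \cdot 323 = 33915$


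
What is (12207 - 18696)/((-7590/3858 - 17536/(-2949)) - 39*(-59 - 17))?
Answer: -12304487223/5627902711 ≈ -2.1863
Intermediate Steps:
(12207 - 18696)/((-7590/3858 - 17536/(-2949)) - 39*(-59 - 17)) = -6489/((-7590*1/3858 - 17536*(-1/2949)) - 39*(-76)) = -6489/((-1265/643 + 17536/2949) + 2964) = -6489/(7545163/1896207 + 2964) = -6489/5627902711/1896207 = -6489*1896207/5627902711 = -12304487223/5627902711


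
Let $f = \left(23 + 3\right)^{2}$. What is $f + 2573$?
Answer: $3249$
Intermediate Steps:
$f = 676$ ($f = 26^{2} = 676$)
$f + 2573 = 676 + 2573 = 3249$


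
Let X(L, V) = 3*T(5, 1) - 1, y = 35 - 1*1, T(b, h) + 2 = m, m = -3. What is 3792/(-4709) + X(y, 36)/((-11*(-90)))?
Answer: -1914712/2330955 ≈ -0.82143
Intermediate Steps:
T(b, h) = -5 (T(b, h) = -2 - 3 = -5)
y = 34 (y = 35 - 1 = 34)
X(L, V) = -16 (X(L, V) = 3*(-5) - 1 = -15 - 1 = -16)
3792/(-4709) + X(y, 36)/((-11*(-90))) = 3792/(-4709) - 16/((-11*(-90))) = 3792*(-1/4709) - 16/990 = -3792/4709 - 16*1/990 = -3792/4709 - 8/495 = -1914712/2330955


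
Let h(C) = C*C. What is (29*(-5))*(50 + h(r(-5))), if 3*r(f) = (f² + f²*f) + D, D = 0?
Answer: -1515250/9 ≈ -1.6836e+5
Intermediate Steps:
r(f) = f²/3 + f³/3 (r(f) = ((f² + f²*f) + 0)/3 = ((f² + f³) + 0)/3 = (f² + f³)/3 = f²/3 + f³/3)
h(C) = C²
(29*(-5))*(50 + h(r(-5))) = (29*(-5))*(50 + ((⅓)*(-5)²*(1 - 5))²) = -145*(50 + ((⅓)*25*(-4))²) = -145*(50 + (-100/3)²) = -145*(50 + 10000/9) = -145*10450/9 = -1515250/9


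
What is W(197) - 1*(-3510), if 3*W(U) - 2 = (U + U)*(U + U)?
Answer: 55256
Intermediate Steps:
W(U) = ⅔ + 4*U²/3 (W(U) = ⅔ + ((U + U)*(U + U))/3 = ⅔ + ((2*U)*(2*U))/3 = ⅔ + (4*U²)/3 = ⅔ + 4*U²/3)
W(197) - 1*(-3510) = (⅔ + (4/3)*197²) - 1*(-3510) = (⅔ + (4/3)*38809) + 3510 = (⅔ + 155236/3) + 3510 = 51746 + 3510 = 55256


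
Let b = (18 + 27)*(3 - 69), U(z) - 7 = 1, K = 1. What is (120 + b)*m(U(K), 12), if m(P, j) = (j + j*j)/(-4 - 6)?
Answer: 44460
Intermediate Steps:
U(z) = 8 (U(z) = 7 + 1 = 8)
m(P, j) = -j/10 - j**2/10 (m(P, j) = (j + j**2)/(-10) = (j + j**2)*(-1/10) = -j/10 - j**2/10)
b = -2970 (b = 45*(-66) = -2970)
(120 + b)*m(U(K), 12) = (120 - 2970)*(-1/10*12*(1 + 12)) = -(-285)*12*13 = -2850*(-78/5) = 44460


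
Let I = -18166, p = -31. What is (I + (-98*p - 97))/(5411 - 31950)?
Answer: 15225/26539 ≈ 0.57368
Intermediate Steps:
(I + (-98*p - 97))/(5411 - 31950) = (-18166 + (-98*(-31) - 97))/(5411 - 31950) = (-18166 + (3038 - 97))/(-26539) = (-18166 + 2941)*(-1/26539) = -15225*(-1/26539) = 15225/26539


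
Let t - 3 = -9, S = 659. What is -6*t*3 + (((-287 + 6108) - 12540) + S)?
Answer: -5952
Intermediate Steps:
t = -6 (t = 3 - 9 = -6)
-6*t*3 + (((-287 + 6108) - 12540) + S) = -6*(-6)*3 + (((-287 + 6108) - 12540) + 659) = 36*3 + ((5821 - 12540) + 659) = 108 + (-6719 + 659) = 108 - 6060 = -5952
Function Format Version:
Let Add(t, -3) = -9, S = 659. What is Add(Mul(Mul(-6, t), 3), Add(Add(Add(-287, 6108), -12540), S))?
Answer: -5952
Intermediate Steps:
t = -6 (t = Add(3, -9) = -6)
Add(Mul(Mul(-6, t), 3), Add(Add(Add(-287, 6108), -12540), S)) = Add(Mul(Mul(-6, -6), 3), Add(Add(Add(-287, 6108), -12540), 659)) = Add(Mul(36, 3), Add(Add(5821, -12540), 659)) = Add(108, Add(-6719, 659)) = Add(108, -6060) = -5952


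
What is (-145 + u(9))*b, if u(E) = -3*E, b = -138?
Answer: 23736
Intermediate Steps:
(-145 + u(9))*b = (-145 - 3*9)*(-138) = (-145 - 27)*(-138) = -172*(-138) = 23736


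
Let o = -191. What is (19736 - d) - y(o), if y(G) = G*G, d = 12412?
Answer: -29157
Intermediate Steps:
y(G) = G²
(19736 - d) - y(o) = (19736 - 1*12412) - 1*(-191)² = (19736 - 12412) - 1*36481 = 7324 - 36481 = -29157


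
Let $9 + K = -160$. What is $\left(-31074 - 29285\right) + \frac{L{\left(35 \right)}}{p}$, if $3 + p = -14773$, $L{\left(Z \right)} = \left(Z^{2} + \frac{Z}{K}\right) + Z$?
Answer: $- \frac{150725327601}{2497144} \approx -60359.0$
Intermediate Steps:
$K = -169$ ($K = -9 - 160 = -169$)
$L{\left(Z \right)} = Z^{2} + \frac{168 Z}{169}$ ($L{\left(Z \right)} = \left(Z^{2} + \frac{Z}{-169}\right) + Z = \left(Z^{2} - \frac{Z}{169}\right) + Z = Z^{2} + \frac{168 Z}{169}$)
$p = -14776$ ($p = -3 - 14773 = -14776$)
$\left(-31074 - 29285\right) + \frac{L{\left(35 \right)}}{p} = \left(-31074 - 29285\right) + \frac{\frac{1}{169} \cdot 35 \left(168 + 169 \cdot 35\right)}{-14776} = -60359 + \frac{1}{169} \cdot 35 \left(168 + 5915\right) \left(- \frac{1}{14776}\right) = -60359 + \frac{1}{169} \cdot 35 \cdot 6083 \left(- \frac{1}{14776}\right) = -60359 + \frac{212905}{169} \left(- \frac{1}{14776}\right) = -60359 - \frac{212905}{2497144} = - \frac{150725327601}{2497144}$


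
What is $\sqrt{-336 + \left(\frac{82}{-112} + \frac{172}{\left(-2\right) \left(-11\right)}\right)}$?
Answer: $\frac{i \sqrt{31202094}}{308} \approx 18.136 i$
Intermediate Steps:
$\sqrt{-336 + \left(\frac{82}{-112} + \frac{172}{\left(-2\right) \left(-11\right)}\right)} = \sqrt{-336 + \left(82 \left(- \frac{1}{112}\right) + \frac{172}{22}\right)} = \sqrt{-336 + \left(- \frac{41}{56} + 172 \cdot \frac{1}{22}\right)} = \sqrt{-336 + \left(- \frac{41}{56} + \frac{86}{11}\right)} = \sqrt{-336 + \frac{4365}{616}} = \sqrt{- \frac{202611}{616}} = \frac{i \sqrt{31202094}}{308}$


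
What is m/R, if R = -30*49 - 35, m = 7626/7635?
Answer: -2542/3830225 ≈ -0.00066367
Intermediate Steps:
m = 2542/2545 (m = 7626*(1/7635) = 2542/2545 ≈ 0.99882)
R = -1505 (R = -1470 - 35 = -1505)
m/R = (2542/2545)/(-1505) = (2542/2545)*(-1/1505) = -2542/3830225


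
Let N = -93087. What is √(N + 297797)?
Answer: √204710 ≈ 452.45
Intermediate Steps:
√(N + 297797) = √(-93087 + 297797) = √204710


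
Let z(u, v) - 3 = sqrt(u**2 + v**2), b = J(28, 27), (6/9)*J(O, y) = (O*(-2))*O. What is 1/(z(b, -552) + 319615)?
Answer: 159809/51074914658 - 6*sqrt(10133)/25537457329 ≈ 3.1053e-6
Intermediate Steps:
J(O, y) = -3*O**2 (J(O, y) = 3*((O*(-2))*O)/2 = 3*((-2*O)*O)/2 = 3*(-2*O**2)/2 = -3*O**2)
b = -2352 (b = -3*28**2 = -3*784 = -2352)
z(u, v) = 3 + sqrt(u**2 + v**2)
1/(z(b, -552) + 319615) = 1/((3 + sqrt((-2352)**2 + (-552)**2)) + 319615) = 1/((3 + sqrt(5531904 + 304704)) + 319615) = 1/((3 + sqrt(5836608)) + 319615) = 1/((3 + 24*sqrt(10133)) + 319615) = 1/(319618 + 24*sqrt(10133))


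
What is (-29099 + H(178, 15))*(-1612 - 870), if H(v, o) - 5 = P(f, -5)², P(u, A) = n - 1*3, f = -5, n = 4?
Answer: 72208826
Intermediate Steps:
P(u, A) = 1 (P(u, A) = 4 - 1*3 = 4 - 3 = 1)
H(v, o) = 6 (H(v, o) = 5 + 1² = 5 + 1 = 6)
(-29099 + H(178, 15))*(-1612 - 870) = (-29099 + 6)*(-1612 - 870) = -29093*(-2482) = 72208826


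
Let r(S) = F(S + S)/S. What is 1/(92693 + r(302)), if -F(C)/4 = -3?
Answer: 151/13996649 ≈ 1.0788e-5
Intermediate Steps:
F(C) = 12 (F(C) = -4*(-3) = 12)
r(S) = 12/S
1/(92693 + r(302)) = 1/(92693 + 12/302) = 1/(92693 + 12*(1/302)) = 1/(92693 + 6/151) = 1/(13996649/151) = 151/13996649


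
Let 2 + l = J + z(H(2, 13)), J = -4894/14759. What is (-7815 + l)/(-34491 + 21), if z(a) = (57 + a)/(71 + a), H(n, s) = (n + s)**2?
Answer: 17073566537/75293924040 ≈ 0.22676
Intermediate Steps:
z(a) = (57 + a)/(71 + a)
J = -4894/14759 (J = -4894*1/14759 = -4894/14759 ≈ -0.33159)
l = -3011957/2184332 (l = -2 + (-4894/14759 + (57 + (2 + 13)**2)/(71 + (2 + 13)**2)) = -2 + (-4894/14759 + (57 + 15**2)/(71 + 15**2)) = -2 + (-4894/14759 + (57 + 225)/(71 + 225)) = -2 + (-4894/14759 + 282/296) = -2 + (-4894/14759 + (1/296)*282) = -2 + (-4894/14759 + 141/148) = -2 + 1356707/2184332 = -3011957/2184332 ≈ -1.3789)
(-7815 + l)/(-34491 + 21) = (-7815 - 3011957/2184332)/(-34491 + 21) = -17073566537/2184332/(-34470) = -17073566537/2184332*(-1/34470) = 17073566537/75293924040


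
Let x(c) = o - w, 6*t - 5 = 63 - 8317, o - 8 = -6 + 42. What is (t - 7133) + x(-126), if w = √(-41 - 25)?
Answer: -50783/6 - I*√66 ≈ -8463.8 - 8.124*I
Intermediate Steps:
o = 44 (o = 8 + (-6 + 42) = 8 + 36 = 44)
t = -8249/6 (t = ⅚ + (63 - 8317)/6 = ⅚ + (⅙)*(-8254) = ⅚ - 4127/3 = -8249/6 ≈ -1374.8)
w = I*√66 (w = √(-66) = I*√66 ≈ 8.124*I)
x(c) = 44 - I*√66
(t - 7133) + x(-126) = (-8249/6 - 7133) + (44 - I*√66) = -51047/6 + (44 - I*√66) = -50783/6 - I*√66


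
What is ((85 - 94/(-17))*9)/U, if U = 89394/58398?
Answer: 134811783/253283 ≈ 532.26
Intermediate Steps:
U = 14899/9733 (U = 89394*(1/58398) = 14899/9733 ≈ 1.5308)
((85 - 94/(-17))*9)/U = ((85 - 94/(-17))*9)/(14899/9733) = ((85 - 94*(-1/17))*9)*(9733/14899) = ((85 + 94/17)*9)*(9733/14899) = ((1539/17)*9)*(9733/14899) = (13851/17)*(9733/14899) = 134811783/253283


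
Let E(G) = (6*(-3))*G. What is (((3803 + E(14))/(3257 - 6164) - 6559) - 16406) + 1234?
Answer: -63175568/2907 ≈ -21732.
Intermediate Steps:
E(G) = -18*G
(((3803 + E(14))/(3257 - 6164) - 6559) - 16406) + 1234 = (((3803 - 18*14)/(3257 - 6164) - 6559) - 16406) + 1234 = (((3803 - 252)/(-2907) - 6559) - 16406) + 1234 = ((3551*(-1/2907) - 6559) - 16406) + 1234 = ((-3551/2907 - 6559) - 16406) + 1234 = (-19070564/2907 - 16406) + 1234 = -66762806/2907 + 1234 = -63175568/2907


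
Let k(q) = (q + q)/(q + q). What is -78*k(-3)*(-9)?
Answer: 702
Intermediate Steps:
k(q) = 1 (k(q) = (2*q)/((2*q)) = (2*q)*(1/(2*q)) = 1)
-78*k(-3)*(-9) = -78*1*(-9) = -78*(-9) = 702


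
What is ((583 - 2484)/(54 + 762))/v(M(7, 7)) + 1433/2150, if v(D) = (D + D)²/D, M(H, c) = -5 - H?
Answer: 30107447/42105600 ≈ 0.71505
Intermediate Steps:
v(D) = 4*D (v(D) = (2*D)²/D = (4*D²)/D = 4*D)
((583 - 2484)/(54 + 762))/v(M(7, 7)) + 1433/2150 = ((583 - 2484)/(54 + 762))/((4*(-5 - 1*7))) + 1433/2150 = (-1901/816)/((4*(-5 - 7))) + 1433*(1/2150) = (-1901*1/816)/((4*(-12))) + 1433/2150 = -1901/816/(-48) + 1433/2150 = -1901/816*(-1/48) + 1433/2150 = 1901/39168 + 1433/2150 = 30107447/42105600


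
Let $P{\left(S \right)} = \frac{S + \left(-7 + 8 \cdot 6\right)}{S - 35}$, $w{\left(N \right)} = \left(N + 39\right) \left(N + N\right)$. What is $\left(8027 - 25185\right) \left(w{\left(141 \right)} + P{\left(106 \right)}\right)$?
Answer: $- \frac{61839267906}{71} \approx -8.7098 \cdot 10^{8}$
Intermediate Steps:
$w{\left(N \right)} = 2 N \left(39 + N\right)$ ($w{\left(N \right)} = \left(39 + N\right) 2 N = 2 N \left(39 + N\right)$)
$P{\left(S \right)} = \frac{41 + S}{-35 + S}$ ($P{\left(S \right)} = \frac{S + \left(-7 + 48\right)}{-35 + S} = \frac{S + 41}{-35 + S} = \frac{41 + S}{-35 + S}$)
$\left(8027 - 25185\right) \left(w{\left(141 \right)} + P{\left(106 \right)}\right) = \left(8027 - 25185\right) \left(2 \cdot 141 \left(39 + 141\right) + \frac{41 + 106}{-35 + 106}\right) = - 17158 \left(2 \cdot 141 \cdot 180 + \frac{1}{71} \cdot 147\right) = - 17158 \left(50760 + \frac{1}{71} \cdot 147\right) = - 17158 \left(50760 + \frac{147}{71}\right) = \left(-17158\right) \frac{3604107}{71} = - \frac{61839267906}{71}$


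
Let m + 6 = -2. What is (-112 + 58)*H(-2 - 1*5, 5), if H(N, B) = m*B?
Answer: 2160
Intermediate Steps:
m = -8 (m = -6 - 2 = -8)
H(N, B) = -8*B
(-112 + 58)*H(-2 - 1*5, 5) = (-112 + 58)*(-8*5) = -54*(-40) = 2160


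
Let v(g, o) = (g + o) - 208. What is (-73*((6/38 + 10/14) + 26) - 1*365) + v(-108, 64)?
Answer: -342963/133 ≈ -2578.7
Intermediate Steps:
v(g, o) = -208 + g + o
(-73*((6/38 + 10/14) + 26) - 1*365) + v(-108, 64) = (-73*((6/38 + 10/14) + 26) - 1*365) + (-208 - 108 + 64) = (-73*((6*(1/38) + 10*(1/14)) + 26) - 365) - 252 = (-73*((3/19 + 5/7) + 26) - 365) - 252 = (-73*(116/133 + 26) - 365) - 252 = (-73*3574/133 - 365) - 252 = (-260902/133 - 365) - 252 = -309447/133 - 252 = -342963/133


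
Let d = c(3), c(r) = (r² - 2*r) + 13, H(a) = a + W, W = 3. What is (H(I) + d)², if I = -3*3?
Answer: 100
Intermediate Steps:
I = -9
H(a) = 3 + a (H(a) = a + 3 = 3 + a)
c(r) = 13 + r² - 2*r
d = 16 (d = 13 + 3² - 2*3 = 13 + 9 - 6 = 16)
(H(I) + d)² = ((3 - 9) + 16)² = (-6 + 16)² = 10² = 100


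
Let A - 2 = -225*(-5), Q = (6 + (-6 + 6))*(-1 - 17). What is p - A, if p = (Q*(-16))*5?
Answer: 7513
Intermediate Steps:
Q = -108 (Q = (6 + 0)*(-18) = 6*(-18) = -108)
A = 1127 (A = 2 - 225*(-5) = 2 + 1125 = 1127)
p = 8640 (p = -108*(-16)*5 = 1728*5 = 8640)
p - A = 8640 - 1*1127 = 8640 - 1127 = 7513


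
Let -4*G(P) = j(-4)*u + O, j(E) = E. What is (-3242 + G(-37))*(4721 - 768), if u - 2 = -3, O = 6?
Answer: -25651017/2 ≈ -1.2826e+7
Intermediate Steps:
u = -1 (u = 2 - 3 = -1)
G(P) = -5/2 (G(P) = -(-4*(-1) + 6)/4 = -(4 + 6)/4 = -1/4*10 = -5/2)
(-3242 + G(-37))*(4721 - 768) = (-3242 - 5/2)*(4721 - 768) = -6489/2*3953 = -25651017/2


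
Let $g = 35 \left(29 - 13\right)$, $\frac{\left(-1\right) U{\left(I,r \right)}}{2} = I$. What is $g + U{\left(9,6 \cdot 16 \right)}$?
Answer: $542$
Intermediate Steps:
$U{\left(I,r \right)} = - 2 I$
$g = 560$ ($g = 35 \cdot 16 = 560$)
$g + U{\left(9,6 \cdot 16 \right)} = 560 - 18 = 542$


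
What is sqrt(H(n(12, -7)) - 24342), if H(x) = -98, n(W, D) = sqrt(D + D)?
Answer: 2*I*sqrt(6110) ≈ 156.33*I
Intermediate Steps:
n(W, D) = sqrt(2)*sqrt(D) (n(W, D) = sqrt(2*D) = sqrt(2)*sqrt(D))
sqrt(H(n(12, -7)) - 24342) = sqrt(-98 - 24342) = sqrt(-24440) = 2*I*sqrt(6110)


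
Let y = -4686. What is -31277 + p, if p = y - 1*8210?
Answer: -44173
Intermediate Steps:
p = -12896 (p = -4686 - 1*8210 = -4686 - 8210 = -12896)
-31277 + p = -31277 - 12896 = -44173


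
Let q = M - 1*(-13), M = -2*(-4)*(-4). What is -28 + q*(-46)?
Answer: 846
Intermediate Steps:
M = -32 (M = 8*(-4) = -32)
q = -19 (q = -32 - 1*(-13) = -32 + 13 = -19)
-28 + q*(-46) = -28 - 19*(-46) = -28 + 874 = 846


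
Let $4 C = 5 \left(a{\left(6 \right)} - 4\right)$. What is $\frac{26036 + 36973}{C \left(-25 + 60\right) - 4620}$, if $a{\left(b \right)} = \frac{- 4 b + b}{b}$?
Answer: $- \frac{252036}{19705} \approx -12.79$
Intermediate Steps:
$a{\left(b \right)} = -3$ ($a{\left(b \right)} = \frac{\left(-3\right) b}{b} = -3$)
$C = - \frac{35}{4}$ ($C = \frac{5 \left(-3 - 4\right)}{4} = \frac{5 \left(-7\right)}{4} = \frac{1}{4} \left(-35\right) = - \frac{35}{4} \approx -8.75$)
$\frac{26036 + 36973}{C \left(-25 + 60\right) - 4620} = \frac{26036 + 36973}{- \frac{35 \left(-25 + 60\right)}{4} - 4620} = \frac{63009}{\left(- \frac{35}{4}\right) 35 - 4620} = \frac{63009}{- \frac{1225}{4} - 4620} = \frac{63009}{- \frac{19705}{4}} = 63009 \left(- \frac{4}{19705}\right) = - \frac{252036}{19705}$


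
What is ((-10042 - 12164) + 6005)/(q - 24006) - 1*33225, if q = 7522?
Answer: -547664699/16484 ≈ -33224.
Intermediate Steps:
((-10042 - 12164) + 6005)/(q - 24006) - 1*33225 = ((-10042 - 12164) + 6005)/(7522 - 24006) - 1*33225 = (-22206 + 6005)/(-16484) - 33225 = -16201*(-1/16484) - 33225 = 16201/16484 - 33225 = -547664699/16484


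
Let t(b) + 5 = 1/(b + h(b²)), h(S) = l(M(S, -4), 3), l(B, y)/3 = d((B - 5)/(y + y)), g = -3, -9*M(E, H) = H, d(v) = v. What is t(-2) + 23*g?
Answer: -5716/77 ≈ -74.234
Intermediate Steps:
M(E, H) = -H/9
l(B, y) = 3*(-5 + B)/(2*y) (l(B, y) = 3*((B - 5)/(y + y)) = 3*((-5 + B)/((2*y))) = 3*((-5 + B)*(1/(2*y))) = 3*((-5 + B)/(2*y)) = 3*(-5 + B)/(2*y))
h(S) = -41/18 (h(S) = (3/2)*(-5 - ⅑*(-4))/3 = (3/2)*(⅓)*(-5 + 4/9) = (3/2)*(⅓)*(-41/9) = -41/18)
t(b) = -5 + 1/(-41/18 + b) (t(b) = -5 + 1/(b - 41/18) = -5 + 1/(-41/18 + b))
t(-2) + 23*g = (223 - 90*(-2))/(-41 + 18*(-2)) + 23*(-3) = (223 + 180)/(-41 - 36) - 69 = 403/(-77) - 69 = -1/77*403 - 69 = -403/77 - 69 = -5716/77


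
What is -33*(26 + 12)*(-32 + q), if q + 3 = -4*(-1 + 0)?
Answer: 38874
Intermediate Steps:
q = 1 (q = -3 - 4*(-1 + 0) = -3 - 4*(-1) = -3 + 4 = 1)
-33*(26 + 12)*(-32 + q) = -33*(26 + 12)*(-32 + 1) = -1254*(-31) = -33*(-1178) = 38874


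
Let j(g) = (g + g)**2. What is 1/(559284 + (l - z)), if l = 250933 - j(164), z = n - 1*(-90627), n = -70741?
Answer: 1/682747 ≈ 1.4647e-6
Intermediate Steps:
z = 19886 (z = -70741 - 1*(-90627) = -70741 + 90627 = 19886)
j(g) = 4*g**2 (j(g) = (2*g)**2 = 4*g**2)
l = 143349 (l = 250933 - 4*164**2 = 250933 - 4*26896 = 250933 - 1*107584 = 250933 - 107584 = 143349)
1/(559284 + (l - z)) = 1/(559284 + (143349 - 1*19886)) = 1/(559284 + (143349 - 19886)) = 1/(559284 + 123463) = 1/682747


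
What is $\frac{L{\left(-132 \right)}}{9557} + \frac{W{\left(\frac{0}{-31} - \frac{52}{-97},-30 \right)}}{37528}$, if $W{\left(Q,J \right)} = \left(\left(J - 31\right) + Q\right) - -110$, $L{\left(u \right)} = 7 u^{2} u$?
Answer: $- \frac{58606616270231}{34789544312} \approx -1684.6$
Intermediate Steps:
$L{\left(u \right)} = 7 u^{3}$
$W{\left(Q,J \right)} = 79 + J + Q$ ($W{\left(Q,J \right)} = \left(\left(-31 + J\right) + Q\right) + 110 = \left(-31 + J + Q\right) + 110 = 79 + J + Q$)
$\frac{L{\left(-132 \right)}}{9557} + \frac{W{\left(\frac{0}{-31} - \frac{52}{-97},-30 \right)}}{37528} = \frac{7 \left(-132\right)^{3}}{9557} + \frac{79 - 30 + \left(\frac{0}{-31} - \frac{52}{-97}\right)}{37528} = 7 \left(-2299968\right) \frac{1}{9557} + \left(79 - 30 + \left(0 \left(- \frac{1}{31}\right) - - \frac{52}{97}\right)\right) \frac{1}{37528} = \left(-16099776\right) \frac{1}{9557} + \left(79 - 30 + \left(0 + \frac{52}{97}\right)\right) \frac{1}{37528} = - \frac{16099776}{9557} + \left(79 - 30 + \frac{52}{97}\right) \frac{1}{37528} = - \frac{16099776}{9557} + \frac{4805}{97} \cdot \frac{1}{37528} = - \frac{16099776}{9557} + \frac{4805}{3640216} = - \frac{58606616270231}{34789544312}$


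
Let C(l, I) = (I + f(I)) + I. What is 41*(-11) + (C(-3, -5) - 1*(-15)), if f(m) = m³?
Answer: -571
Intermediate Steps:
C(l, I) = I³ + 2*I (C(l, I) = (I + I³) + I = I³ + 2*I)
41*(-11) + (C(-3, -5) - 1*(-15)) = 41*(-11) + (-5*(2 + (-5)²) - 1*(-15)) = -451 + (-5*(2 + 25) + 15) = -451 + (-5*27 + 15) = -451 + (-135 + 15) = -451 - 120 = -571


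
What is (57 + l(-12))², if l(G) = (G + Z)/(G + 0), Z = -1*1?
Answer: 485809/144 ≈ 3373.7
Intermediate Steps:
Z = -1
l(G) = (-1 + G)/G (l(G) = (G - 1)/(G + 0) = (-1 + G)/G)
(57 + l(-12))² = (57 + (-1 - 12)/(-12))² = (57 - 1/12*(-13))² = (57 + 13/12)² = (697/12)² = 485809/144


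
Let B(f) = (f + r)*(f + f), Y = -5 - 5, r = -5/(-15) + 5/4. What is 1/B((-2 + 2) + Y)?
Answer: 3/505 ≈ 0.0059406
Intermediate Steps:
r = 19/12 (r = -5*(-1/15) + 5*(1/4) = 1/3 + 5/4 = 19/12 ≈ 1.5833)
Y = -10
B(f) = 2*f*(19/12 + f) (B(f) = (f + 19/12)*(f + f) = (19/12 + f)*(2*f) = 2*f*(19/12 + f))
1/B((-2 + 2) + Y) = 1/(((-2 + 2) - 10)*(19 + 12*((-2 + 2) - 10))/6) = 1/((0 - 10)*(19 + 12*(0 - 10))/6) = 1/((1/6)*(-10)*(19 + 12*(-10))) = 1/((1/6)*(-10)*(19 - 120)) = 1/((1/6)*(-10)*(-101)) = 1/(505/3) = 3/505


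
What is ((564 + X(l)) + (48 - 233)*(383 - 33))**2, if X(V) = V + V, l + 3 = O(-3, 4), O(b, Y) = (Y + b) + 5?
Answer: 4119072400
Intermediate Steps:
O(b, Y) = 5 + Y + b
l = 3 (l = -3 + (5 + 4 - 3) = -3 + 6 = 3)
X(V) = 2*V
((564 + X(l)) + (48 - 233)*(383 - 33))**2 = ((564 + 2*3) + (48 - 233)*(383 - 33))**2 = ((564 + 6) - 185*350)**2 = (570 - 64750)**2 = (-64180)**2 = 4119072400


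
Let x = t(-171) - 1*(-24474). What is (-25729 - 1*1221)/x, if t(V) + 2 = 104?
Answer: -13475/12288 ≈ -1.0966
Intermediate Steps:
t(V) = 102 (t(V) = -2 + 104 = 102)
x = 24576 (x = 102 - 1*(-24474) = 102 + 24474 = 24576)
(-25729 - 1*1221)/x = (-25729 - 1*1221)/24576 = (-25729 - 1221)*(1/24576) = -26950*1/24576 = -13475/12288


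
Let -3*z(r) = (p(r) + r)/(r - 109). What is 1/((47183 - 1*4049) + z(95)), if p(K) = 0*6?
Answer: 42/1811723 ≈ 2.3182e-5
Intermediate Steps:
p(K) = 0
z(r) = -r/(3*(-109 + r)) (z(r) = -(0 + r)/(3*(r - 109)) = -r/(3*(-109 + r)))
1/((47183 - 1*4049) + z(95)) = 1/((47183 - 1*4049) - 1*95/(-327 + 3*95)) = 1/((47183 - 4049) - 1*95/(-327 + 285)) = 1/(43134 - 1*95/(-42)) = 1/(43134 - 1*95*(-1/42)) = 1/(43134 + 95/42) = 1/(1811723/42) = 42/1811723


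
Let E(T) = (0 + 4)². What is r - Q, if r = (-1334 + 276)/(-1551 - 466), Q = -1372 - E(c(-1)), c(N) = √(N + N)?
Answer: 2800654/2017 ≈ 1388.5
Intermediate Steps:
c(N) = √2*√N (c(N) = √(2*N) = √2*√N)
E(T) = 16 (E(T) = 4² = 16)
Q = -1388 (Q = -1372 - 1*16 = -1372 - 16 = -1388)
r = 1058/2017 (r = -1058/(-2017) = -1058*(-1/2017) = 1058/2017 ≈ 0.52454)
r - Q = 1058/2017 - 1*(-1388) = 1058/2017 + 1388 = 2800654/2017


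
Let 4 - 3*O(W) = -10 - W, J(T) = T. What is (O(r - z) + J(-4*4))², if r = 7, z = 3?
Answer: 100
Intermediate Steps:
O(W) = 14/3 + W/3 (O(W) = 4/3 - (-10 - W)/3 = 4/3 + (10/3 + W/3) = 14/3 + W/3)
(O(r - z) + J(-4*4))² = ((14/3 + (7 - 1*3)/3) - 4*4)² = ((14/3 + (7 - 3)/3) - 16)² = ((14/3 + (⅓)*4) - 16)² = ((14/3 + 4/3) - 16)² = (6 - 16)² = (-10)² = 100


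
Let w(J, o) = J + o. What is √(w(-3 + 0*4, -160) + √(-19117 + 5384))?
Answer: √(-163 + I*√13733) ≈ 4.3447 + 13.486*I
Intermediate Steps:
√(w(-3 + 0*4, -160) + √(-19117 + 5384)) = √(((-3 + 0*4) - 160) + √(-19117 + 5384)) = √(((-3 + 0) - 160) + √(-13733)) = √((-3 - 160) + I*√13733) = √(-163 + I*√13733)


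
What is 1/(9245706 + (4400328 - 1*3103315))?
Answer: 1/10542719 ≈ 9.4852e-8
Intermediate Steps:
1/(9245706 + (4400328 - 1*3103315)) = 1/(9245706 + (4400328 - 3103315)) = 1/(9245706 + 1297013) = 1/10542719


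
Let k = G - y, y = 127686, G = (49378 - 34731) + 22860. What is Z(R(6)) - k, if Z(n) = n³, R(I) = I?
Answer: 90395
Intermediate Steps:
G = 37507 (G = 14647 + 22860 = 37507)
k = -90179 (k = 37507 - 1*127686 = 37507 - 127686 = -90179)
Z(R(6)) - k = 6³ - 1*(-90179) = 216 + 90179 = 90395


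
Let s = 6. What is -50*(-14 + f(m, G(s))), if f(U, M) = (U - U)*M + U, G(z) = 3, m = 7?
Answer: 350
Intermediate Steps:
f(U, M) = U (f(U, M) = 0*M + U = 0 + U = U)
-50*(-14 + f(m, G(s))) = -50*(-14 + 7) = -50*(-7) = 350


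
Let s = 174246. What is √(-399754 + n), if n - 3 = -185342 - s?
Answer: 3*I*√84371 ≈ 871.4*I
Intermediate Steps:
n = -359585 (n = 3 + (-185342 - 1*174246) = 3 + (-185342 - 174246) = 3 - 359588 = -359585)
√(-399754 + n) = √(-399754 - 359585) = √(-759339) = 3*I*√84371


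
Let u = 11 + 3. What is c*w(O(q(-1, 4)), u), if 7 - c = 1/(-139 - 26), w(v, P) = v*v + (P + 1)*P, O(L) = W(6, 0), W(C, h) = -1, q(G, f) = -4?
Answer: 243916/165 ≈ 1478.3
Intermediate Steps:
O(L) = -1
u = 14
w(v, P) = v² + P*(1 + P) (w(v, P) = v² + (1 + P)*P = v² + P*(1 + P))
c = 1156/165 (c = 7 - 1/(-139 - 26) = 7 - 1/(-165) = 7 - 1*(-1/165) = 7 + 1/165 = 1156/165 ≈ 7.0061)
c*w(O(q(-1, 4)), u) = 1156*(14 + 14² + (-1)²)/165 = 1156*(14 + 196 + 1)/165 = (1156/165)*211 = 243916/165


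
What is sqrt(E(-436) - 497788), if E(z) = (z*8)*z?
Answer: 2*sqrt(255745) ≈ 1011.4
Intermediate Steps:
E(z) = 8*z**2 (E(z) = (8*z)*z = 8*z**2)
sqrt(E(-436) - 497788) = sqrt(8*(-436)**2 - 497788) = sqrt(8*190096 - 497788) = sqrt(1520768 - 497788) = sqrt(1022980) = 2*sqrt(255745)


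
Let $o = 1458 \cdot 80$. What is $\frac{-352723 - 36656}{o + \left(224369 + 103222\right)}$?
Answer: $- \frac{129793}{148077} \approx -0.87652$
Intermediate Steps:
$o = 116640$
$\frac{-352723 - 36656}{o + \left(224369 + 103222\right)} = \frac{-352723 - 36656}{116640 + \left(224369 + 103222\right)} = - \frac{389379}{116640 + 327591} = - \frac{389379}{444231} = \left(-389379\right) \frac{1}{444231} = - \frac{129793}{148077}$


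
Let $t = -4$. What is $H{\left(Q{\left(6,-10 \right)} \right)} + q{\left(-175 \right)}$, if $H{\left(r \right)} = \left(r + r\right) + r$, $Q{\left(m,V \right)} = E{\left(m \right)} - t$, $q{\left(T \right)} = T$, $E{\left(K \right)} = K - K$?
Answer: $-163$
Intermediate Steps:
$E{\left(K \right)} = 0$
$Q{\left(m,V \right)} = 4$ ($Q{\left(m,V \right)} = 0 - -4 = 0 + 4 = 4$)
$H{\left(r \right)} = 3 r$ ($H{\left(r \right)} = 2 r + r = 3 r$)
$H{\left(Q{\left(6,-10 \right)} \right)} + q{\left(-175 \right)} = 3 \cdot 4 - 175 = 12 - 175 = -163$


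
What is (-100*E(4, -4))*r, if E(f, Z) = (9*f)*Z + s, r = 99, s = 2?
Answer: 1405800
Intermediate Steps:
E(f, Z) = 2 + 9*Z*f (E(f, Z) = (9*f)*Z + 2 = 9*Z*f + 2 = 2 + 9*Z*f)
(-100*E(4, -4))*r = -100*(2 + 9*(-4)*4)*99 = -100*(2 - 144)*99 = -100*(-142)*99 = 14200*99 = 1405800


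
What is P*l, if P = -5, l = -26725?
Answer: 133625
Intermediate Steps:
P*l = -5*(-26725) = 133625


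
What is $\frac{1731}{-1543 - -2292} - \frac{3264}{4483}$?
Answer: $\frac{5315337}{3357767} \approx 1.583$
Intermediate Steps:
$\frac{1731}{-1543 - -2292} - \frac{3264}{4483} = \frac{1731}{-1543 + 2292} - \frac{3264}{4483} = \frac{1731}{749} - \frac{3264}{4483} = \frac{5315337}{3357767}$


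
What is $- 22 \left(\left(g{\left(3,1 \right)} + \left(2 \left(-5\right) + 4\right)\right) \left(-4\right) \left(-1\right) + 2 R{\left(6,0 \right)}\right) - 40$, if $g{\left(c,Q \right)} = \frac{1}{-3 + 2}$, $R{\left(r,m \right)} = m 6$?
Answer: $576$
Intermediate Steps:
$R{\left(r,m \right)} = 6 m$
$g{\left(c,Q \right)} = -1$ ($g{\left(c,Q \right)} = \frac{1}{-1} = -1$)
$- 22 \left(\left(g{\left(3,1 \right)} + \left(2 \left(-5\right) + 4\right)\right) \left(-4\right) \left(-1\right) + 2 R{\left(6,0 \right)}\right) - 40 = - 22 \left(\left(-1 + \left(2 \left(-5\right) + 4\right)\right) \left(-4\right) \left(-1\right) + 2 \cdot 6 \cdot 0\right) - 40 = - 22 \left(\left(-1 + \left(-10 + 4\right)\right) \left(-4\right) \left(-1\right) + 2 \cdot 0\right) - 40 = - 22 \left(\left(-1 - 6\right) \left(-4\right) \left(-1\right) + 0\right) - 40 = - 22 \left(\left(-7\right) \left(-4\right) \left(-1\right) + 0\right) - 40 = - 22 \left(28 \left(-1\right) + 0\right) - 40 = - 22 \left(-28 + 0\right) - 40 = \left(-22\right) \left(-28\right) - 40 = 616 - 40 = 576$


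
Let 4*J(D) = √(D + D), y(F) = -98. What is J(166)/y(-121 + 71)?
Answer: -√83/196 ≈ -0.046482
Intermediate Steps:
J(D) = √2*√D/4 (J(D) = √(D + D)/4 = √(2*D)/4 = (√2*√D)/4 = √2*√D/4)
J(166)/y(-121 + 71) = (√2*√166/4)/(-98) = (√83/2)*(-1/98) = -√83/196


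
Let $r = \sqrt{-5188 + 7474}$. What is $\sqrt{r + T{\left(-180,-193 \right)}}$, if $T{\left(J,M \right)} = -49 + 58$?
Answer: $\sqrt{9 + 3 \sqrt{254}} \approx 7.5374$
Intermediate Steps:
$T{\left(J,M \right)} = 9$
$r = 3 \sqrt{254}$ ($r = \sqrt{2286} = 3 \sqrt{254} \approx 47.812$)
$\sqrt{r + T{\left(-180,-193 \right)}} = \sqrt{3 \sqrt{254} + 9} = \sqrt{9 + 3 \sqrt{254}}$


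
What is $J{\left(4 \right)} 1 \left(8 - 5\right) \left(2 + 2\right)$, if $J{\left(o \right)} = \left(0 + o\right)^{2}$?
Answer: $192$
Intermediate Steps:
$J{\left(o \right)} = o^{2}$
$J{\left(4 \right)} 1 \left(8 - 5\right) \left(2 + 2\right) = 4^{2} \cdot 1 \left(8 - 5\right) \left(2 + 2\right) = 16 \cdot 1 \left(8 - 5\right) 4 = 16 \left(8 - 5\right) 4 = 16 \cdot 3 \cdot 4 = 16 \cdot 12 = 192$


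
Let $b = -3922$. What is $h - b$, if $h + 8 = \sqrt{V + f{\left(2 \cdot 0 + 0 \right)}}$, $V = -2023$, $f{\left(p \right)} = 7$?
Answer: $3914 + 12 i \sqrt{14} \approx 3914.0 + 44.9 i$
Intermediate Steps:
$h = -8 + 12 i \sqrt{14}$ ($h = -8 + \sqrt{-2023 + 7} = -8 + \sqrt{-2016} = -8 + 12 i \sqrt{14} \approx -8.0 + 44.9 i$)
$h - b = \left(-8 + 12 i \sqrt{14}\right) - -3922 = \left(-8 + 12 i \sqrt{14}\right) + 3922 = 3914 + 12 i \sqrt{14}$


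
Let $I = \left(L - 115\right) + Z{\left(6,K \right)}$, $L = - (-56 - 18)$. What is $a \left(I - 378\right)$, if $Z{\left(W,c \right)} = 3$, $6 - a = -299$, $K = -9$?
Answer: $-126880$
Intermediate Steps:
$a = 305$ ($a = 6 - -299 = 6 + 299 = 305$)
$L = 74$ ($L = \left(-1\right) \left(-74\right) = 74$)
$I = -38$ ($I = \left(74 - 115\right) + 3 = -41 + 3 = -38$)
$a \left(I - 378\right) = 305 \left(-38 - 378\right) = 305 \left(-416\right) = -126880$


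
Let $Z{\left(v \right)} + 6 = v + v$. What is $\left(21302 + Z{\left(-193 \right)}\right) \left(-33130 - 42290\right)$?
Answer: $-1577032200$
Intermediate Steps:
$Z{\left(v \right)} = -6 + 2 v$ ($Z{\left(v \right)} = -6 + \left(v + v\right) = -6 + 2 v$)
$\left(21302 + Z{\left(-193 \right)}\right) \left(-33130 - 42290\right) = \left(21302 + \left(-6 + 2 \left(-193\right)\right)\right) \left(-33130 - 42290\right) = \left(21302 - 392\right) \left(-75420\right) = 20910 \left(-75420\right) = -1577032200$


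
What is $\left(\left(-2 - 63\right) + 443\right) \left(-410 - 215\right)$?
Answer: $-236250$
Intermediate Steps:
$\left(\left(-2 - 63\right) + 443\right) \left(-410 - 215\right) = \left(\left(-2 - 63\right) + 443\right) \left(-625\right) = \left(-65 + 443\right) \left(-625\right) = 378 \left(-625\right) = -236250$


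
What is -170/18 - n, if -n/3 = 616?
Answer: 16547/9 ≈ 1838.6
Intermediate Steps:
n = -1848 (n = -3*616 = -1848)
-170/18 - n = -170/18 - 1*(-1848) = -170*1/18 + 1848 = -85/9 + 1848 = 16547/9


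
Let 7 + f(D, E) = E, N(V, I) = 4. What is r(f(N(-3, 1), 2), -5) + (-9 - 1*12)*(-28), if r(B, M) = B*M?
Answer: 613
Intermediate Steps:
f(D, E) = -7 + E
r(f(N(-3, 1), 2), -5) + (-9 - 1*12)*(-28) = (-7 + 2)*(-5) + (-9 - 1*12)*(-28) = -5*(-5) + (-9 - 12)*(-28) = 25 - 21*(-28) = 25 + 588 = 613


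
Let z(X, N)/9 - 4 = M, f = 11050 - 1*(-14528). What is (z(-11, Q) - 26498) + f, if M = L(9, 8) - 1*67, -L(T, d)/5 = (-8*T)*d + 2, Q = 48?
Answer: 24343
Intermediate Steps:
L(T, d) = -10 + 40*T*d (L(T, d) = -5*((-8*T)*d + 2) = -5*(-8*T*d + 2) = -5*(2 - 8*T*d) = -10 + 40*T*d)
f = 25578 (f = 11050 + 14528 = 25578)
M = 2803 (M = (-10 + 40*9*8) - 1*67 = (-10 + 2880) - 67 = 2870 - 67 = 2803)
z(X, N) = 25263 (z(X, N) = 36 + 9*2803 = 36 + 25227 = 25263)
(z(-11, Q) - 26498) + f = (25263 - 26498) + 25578 = -1235 + 25578 = 24343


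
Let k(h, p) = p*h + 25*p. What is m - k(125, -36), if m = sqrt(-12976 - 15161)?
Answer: 5400 + I*sqrt(28137) ≈ 5400.0 + 167.74*I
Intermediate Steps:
k(h, p) = 25*p + h*p (k(h, p) = h*p + 25*p = 25*p + h*p)
m = I*sqrt(28137) (m = sqrt(-28137) = I*sqrt(28137) ≈ 167.74*I)
m - k(125, -36) = I*sqrt(28137) - (-36)*(25 + 125) = I*sqrt(28137) - (-36)*150 = I*sqrt(28137) - 1*(-5400) = I*sqrt(28137) + 5400 = 5400 + I*sqrt(28137)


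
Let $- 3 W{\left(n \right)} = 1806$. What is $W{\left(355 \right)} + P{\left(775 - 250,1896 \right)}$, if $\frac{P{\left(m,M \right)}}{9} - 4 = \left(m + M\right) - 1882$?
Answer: $4285$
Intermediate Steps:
$W{\left(n \right)} = -602$ ($W{\left(n \right)} = \left(- \frac{1}{3}\right) 1806 = -602$)
$P{\left(m,M \right)} = -16902 + 9 M + 9 m$ ($P{\left(m,M \right)} = 36 + 9 \left(\left(m + M\right) - 1882\right) = 36 + 9 \left(\left(M + m\right) - 1882\right) = 36 + 9 \left(-1882 + M + m\right) = 36 + \left(-16938 + 9 M + 9 m\right) = -16902 + 9 M + 9 m$)
$W{\left(355 \right)} + P{\left(775 - 250,1896 \right)} = -602 + \left(-16902 + 9 \cdot 1896 + 9 \left(775 - 250\right)\right) = -602 + \left(-16902 + 17064 + 9 \cdot 525\right) = -602 + \left(-16902 + 17064 + 4725\right) = -602 + 4887 = 4285$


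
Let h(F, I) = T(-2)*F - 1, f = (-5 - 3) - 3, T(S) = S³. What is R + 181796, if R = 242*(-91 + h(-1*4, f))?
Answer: 167276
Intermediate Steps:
f = -11 (f = -8 - 3 = -11)
h(F, I) = -1 - 8*F (h(F, I) = (-2)³*F - 1 = -8*F - 1 = -1 - 8*F)
R = -14520 (R = 242*(-91 + (-1 - (-8)*4)) = 242*(-91 + (-1 - 8*(-4))) = 242*(-91 + (-1 + 32)) = 242*(-91 + 31) = 242*(-60) = -14520)
R + 181796 = -14520 + 181796 = 167276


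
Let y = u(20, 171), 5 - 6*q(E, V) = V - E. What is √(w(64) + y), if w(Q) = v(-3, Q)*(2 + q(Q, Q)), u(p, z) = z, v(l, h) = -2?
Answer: 4*√93/3 ≈ 12.858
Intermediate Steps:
q(E, V) = ⅚ - V/6 + E/6 (q(E, V) = ⅚ - (V - E)/6 = ⅚ + (-V/6 + E/6) = ⅚ - V/6 + E/6)
y = 171
w(Q) = -17/3 (w(Q) = -2*(2 + (⅚ - Q/6 + Q/6)) = -2*(2 + ⅚) = -2*17/6 = -17/3)
√(w(64) + y) = √(-17/3 + 171) = √(496/3) = 4*√93/3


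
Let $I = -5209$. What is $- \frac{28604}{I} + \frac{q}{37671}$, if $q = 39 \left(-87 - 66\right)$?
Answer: $\frac{348819727}{65409413} \approx 5.3329$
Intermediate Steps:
$q = -5967$ ($q = 39 \left(-153\right) = -5967$)
$- \frac{28604}{I} + \frac{q}{37671} = - \frac{28604}{-5209} - \frac{5967}{37671} = \left(-28604\right) \left(- \frac{1}{5209}\right) - \frac{1989}{12557} = \frac{28604}{5209} - \frac{1989}{12557} = \frac{348819727}{65409413}$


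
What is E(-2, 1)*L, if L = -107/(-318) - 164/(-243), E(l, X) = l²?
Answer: 52102/12879 ≈ 4.0455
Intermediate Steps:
L = 26051/25758 (L = -107*(-1/318) - 164*(-1/243) = 107/318 + 164/243 = 26051/25758 ≈ 1.0114)
E(-2, 1)*L = (-2)²*(26051/25758) = 4*(26051/25758) = 52102/12879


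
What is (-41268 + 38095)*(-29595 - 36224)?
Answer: 208843687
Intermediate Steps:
(-41268 + 38095)*(-29595 - 36224) = -3173*(-65819) = 208843687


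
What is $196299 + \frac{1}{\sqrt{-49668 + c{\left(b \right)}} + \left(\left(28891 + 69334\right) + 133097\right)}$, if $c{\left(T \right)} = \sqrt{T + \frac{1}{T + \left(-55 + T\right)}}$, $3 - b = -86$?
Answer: $196299 + \frac{1}{231322 + i \sqrt{49668 - \frac{2 \sqrt{336651}}{123}}} \approx 1.963 \cdot 10^{5} - 4.1645 \cdot 10^{-9} i$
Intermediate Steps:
$b = 89$ ($b = 3 - -86 = 3 + 86 = 89$)
$c{\left(T \right)} = \sqrt{T + \frac{1}{-55 + 2 T}}$
$196299 + \frac{1}{\sqrt{-49668 + c{\left(b \right)}} + \left(\left(28891 + 69334\right) + 133097\right)} = 196299 + \frac{1}{\sqrt{-49668 + \sqrt{\frac{1 + 89 \left(-55 + 2 \cdot 89\right)}{-55 + 2 \cdot 89}}} + \left(\left(28891 + 69334\right) + 133097\right)} = 196299 + \frac{1}{\sqrt{-49668 + \sqrt{\frac{1 + 89 \left(-55 + 178\right)}{-55 + 178}}} + \left(98225 + 133097\right)} = 196299 + \frac{1}{\sqrt{-49668 + \sqrt{\frac{1 + 89 \cdot 123}{123}}} + 231322} = 196299 + \frac{1}{\sqrt{-49668 + \sqrt{\frac{1 + 10947}{123}}} + 231322} = 196299 + \frac{1}{\sqrt{-49668 + \sqrt{\frac{1}{123} \cdot 10948}} + 231322} = 196299 + \frac{1}{\sqrt{-49668 + \sqrt{\frac{10948}{123}}} + 231322} = 196299 + \frac{1}{\sqrt{-49668 + \frac{2 \sqrt{336651}}{123}} + 231322} = 196299 + \frac{1}{231322 + \sqrt{-49668 + \frac{2 \sqrt{336651}}{123}}}$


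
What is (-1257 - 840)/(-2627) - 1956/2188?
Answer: -137544/1436969 ≈ -0.095718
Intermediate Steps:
(-1257 - 840)/(-2627) - 1956/2188 = -2097*(-1/2627) - 1956*1/2188 = 2097/2627 - 489/547 = -137544/1436969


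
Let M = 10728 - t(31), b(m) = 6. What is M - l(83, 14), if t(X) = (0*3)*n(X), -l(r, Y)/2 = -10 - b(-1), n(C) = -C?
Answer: 10696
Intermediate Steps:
l(r, Y) = 32 (l(r, Y) = -2*(-10 - 1*6) = -2*(-10 - 6) = -2*(-16) = 32)
t(X) = 0 (t(X) = (0*3)*(-X) = 0*(-X) = 0)
M = 10728 (M = 10728 - 1*0 = 10728 + 0 = 10728)
M - l(83, 14) = 10728 - 1*32 = 10728 - 32 = 10696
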